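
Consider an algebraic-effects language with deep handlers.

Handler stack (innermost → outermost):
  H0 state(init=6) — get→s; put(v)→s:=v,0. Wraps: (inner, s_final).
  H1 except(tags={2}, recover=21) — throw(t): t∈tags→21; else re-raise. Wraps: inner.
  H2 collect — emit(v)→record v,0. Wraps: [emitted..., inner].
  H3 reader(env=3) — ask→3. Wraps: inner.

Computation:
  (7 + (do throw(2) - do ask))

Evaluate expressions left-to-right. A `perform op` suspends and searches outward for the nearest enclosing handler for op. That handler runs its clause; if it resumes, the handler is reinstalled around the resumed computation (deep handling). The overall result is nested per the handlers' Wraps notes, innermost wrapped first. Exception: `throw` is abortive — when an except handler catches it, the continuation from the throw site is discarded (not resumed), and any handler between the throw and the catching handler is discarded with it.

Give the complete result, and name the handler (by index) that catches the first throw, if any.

Step-by-step:
throw(2) @ H1 caught ⇒ 21
H2 returns [21]
H3 returns [21]
= [21]

Answer: [21] ; first throw caught by: H1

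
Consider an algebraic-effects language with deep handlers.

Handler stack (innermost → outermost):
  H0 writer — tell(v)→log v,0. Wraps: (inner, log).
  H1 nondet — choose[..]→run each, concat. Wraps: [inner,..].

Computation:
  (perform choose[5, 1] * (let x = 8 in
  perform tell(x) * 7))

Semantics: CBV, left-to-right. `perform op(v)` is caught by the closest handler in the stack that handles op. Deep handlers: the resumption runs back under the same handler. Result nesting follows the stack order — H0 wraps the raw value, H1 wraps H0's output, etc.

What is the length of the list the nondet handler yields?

Step-by-step:
choose[5, 1] @ H1
  branch[0] choose=5:
    tell(8) @ H0 ⇒ log+=8
    H0 returns (0, (8))
    H1 returns [(0, (8))]
  branch[1] choose=1:
    tell(8) @ H0 ⇒ log+=8
    H0 returns (0, (8))
    H1 returns [(0, (8))]
= [(0, (8)), (0, (8))]

Answer: 2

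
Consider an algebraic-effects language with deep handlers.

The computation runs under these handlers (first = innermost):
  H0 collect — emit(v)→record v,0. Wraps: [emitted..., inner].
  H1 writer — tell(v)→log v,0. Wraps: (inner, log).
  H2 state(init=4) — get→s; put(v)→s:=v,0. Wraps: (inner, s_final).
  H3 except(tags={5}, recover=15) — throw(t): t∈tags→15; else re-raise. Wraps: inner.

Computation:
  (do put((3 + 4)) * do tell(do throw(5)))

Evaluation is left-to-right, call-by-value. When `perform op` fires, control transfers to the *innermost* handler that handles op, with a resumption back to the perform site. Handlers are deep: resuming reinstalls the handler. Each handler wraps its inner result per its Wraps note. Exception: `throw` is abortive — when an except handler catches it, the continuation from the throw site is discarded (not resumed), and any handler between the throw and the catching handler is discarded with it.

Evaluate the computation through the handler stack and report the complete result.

Answer: 15

Working:
put(7) @ H2 ⇒ s:=7
throw(5) @ H3 caught ⇒ 15
= 15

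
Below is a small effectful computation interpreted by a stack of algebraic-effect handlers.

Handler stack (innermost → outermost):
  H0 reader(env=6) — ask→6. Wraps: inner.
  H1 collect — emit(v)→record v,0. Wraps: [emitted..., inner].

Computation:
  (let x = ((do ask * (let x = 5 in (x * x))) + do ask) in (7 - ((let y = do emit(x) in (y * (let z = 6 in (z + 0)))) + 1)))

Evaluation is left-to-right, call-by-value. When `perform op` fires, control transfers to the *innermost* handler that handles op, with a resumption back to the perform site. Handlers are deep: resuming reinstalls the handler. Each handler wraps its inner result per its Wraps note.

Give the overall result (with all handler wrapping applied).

Evaluation trace:
ask @ H0 ⇒ 6
ask @ H0 ⇒ 6
emit(156) @ H1 ⇒ out+=156
H0 returns 6
H1 returns [156, 6]
= [156, 6]

Answer: [156, 6]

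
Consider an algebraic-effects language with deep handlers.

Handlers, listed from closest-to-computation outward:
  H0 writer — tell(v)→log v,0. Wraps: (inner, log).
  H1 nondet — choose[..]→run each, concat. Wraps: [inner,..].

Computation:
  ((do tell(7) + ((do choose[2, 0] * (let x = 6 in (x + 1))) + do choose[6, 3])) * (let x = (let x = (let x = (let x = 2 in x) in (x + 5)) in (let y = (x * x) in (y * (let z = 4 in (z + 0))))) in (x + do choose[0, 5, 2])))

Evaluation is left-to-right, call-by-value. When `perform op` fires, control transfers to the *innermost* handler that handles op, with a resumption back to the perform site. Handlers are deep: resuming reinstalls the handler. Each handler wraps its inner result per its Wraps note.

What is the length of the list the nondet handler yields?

Evaluation trace:
tell(7) @ H0 ⇒ log+=7
choose[2, 0] @ H1
  branch[0] choose=2:
    choose[6, 3] @ H1
      branch[0] choose=6:
        choose[0, 5, 2] @ H1
          branch[0] choose=0:
            H0 returns (3920, (7))
            H1 returns [(3920, (7))]
          branch[1] choose=5:
            H0 returns (4020, (7))
            H1 returns [(4020, (7))]
          branch[2] choose=2:
            H0 returns (3960, (7))
            H1 returns [(3960, (7))]
      branch[1] choose=3:
        choose[0, 5, 2] @ H1
          branch[0] choose=0:
            H0 returns (3332, (7))
            H1 returns [(3332, (7))]
          branch[1] choose=5:
            H0 returns (3417, (7))
            H1 returns [(3417, (7))]
          branch[2] choose=2:
            H0 returns (3366, (7))
            H1 returns [(3366, (7))]
  branch[1] choose=0:
    choose[6, 3] @ H1
      branch[0] choose=6:
        choose[0, 5, 2] @ H1
          branch[0] choose=0:
            H0 returns (1176, (7))
            H1 returns [(1176, (7))]
          branch[1] choose=5:
            H0 returns (1206, (7))
            H1 returns [(1206, (7))]
          branch[2] choose=2:
            H0 returns (1188, (7))
            H1 returns [(1188, (7))]
      branch[1] choose=3:
        choose[0, 5, 2] @ H1
          branch[0] choose=0:
            H0 returns (588, (7))
            H1 returns [(588, (7))]
          branch[1] choose=5:
            H0 returns (603, (7))
            H1 returns [(603, (7))]
          branch[2] choose=2:
            H0 returns (594, (7))
            H1 returns [(594, (7))]
= [(3920, (7)), (4020, (7)), (3960, (7)), (3332, (7)), (3417, (7)), (3366, (7)), (1176, (7)), (1206, (7)), (1188, (7)), (588, (7)), (603, (7)), (594, (7))]

Answer: 12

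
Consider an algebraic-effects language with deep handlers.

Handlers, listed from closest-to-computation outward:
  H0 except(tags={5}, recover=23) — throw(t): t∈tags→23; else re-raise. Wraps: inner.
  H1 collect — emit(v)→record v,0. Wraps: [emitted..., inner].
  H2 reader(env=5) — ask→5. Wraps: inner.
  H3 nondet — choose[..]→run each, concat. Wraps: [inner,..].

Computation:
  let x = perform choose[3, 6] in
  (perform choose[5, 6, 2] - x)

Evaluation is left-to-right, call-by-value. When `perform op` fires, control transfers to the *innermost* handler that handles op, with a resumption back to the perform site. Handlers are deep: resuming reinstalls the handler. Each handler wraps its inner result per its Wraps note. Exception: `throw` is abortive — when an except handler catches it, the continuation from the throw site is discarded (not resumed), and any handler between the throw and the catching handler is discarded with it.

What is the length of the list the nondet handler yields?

Answer: 6

Step-by-step:
choose[3, 6] @ H3
  branch[0] choose=3:
    choose[5, 6, 2] @ H3
      branch[0] choose=5:
        H0 returns 2
        H1 returns [2]
        H2 returns [2]
        H3 returns [[2]]
      branch[1] choose=6:
        H0 returns 3
        H1 returns [3]
        H2 returns [3]
        H3 returns [[3]]
      branch[2] choose=2:
        H0 returns -1
        H1 returns [-1]
        H2 returns [-1]
        H3 returns [[-1]]
  branch[1] choose=6:
    choose[5, 6, 2] @ H3
      branch[0] choose=5:
        H0 returns -1
        H1 returns [-1]
        H2 returns [-1]
        H3 returns [[-1]]
      branch[1] choose=6:
        H0 returns 0
        H1 returns [0]
        H2 returns [0]
        H3 returns [[0]]
      branch[2] choose=2:
        H0 returns -4
        H1 returns [-4]
        H2 returns [-4]
        H3 returns [[-4]]
= [[2], [3], [-1], [-1], [0], [-4]]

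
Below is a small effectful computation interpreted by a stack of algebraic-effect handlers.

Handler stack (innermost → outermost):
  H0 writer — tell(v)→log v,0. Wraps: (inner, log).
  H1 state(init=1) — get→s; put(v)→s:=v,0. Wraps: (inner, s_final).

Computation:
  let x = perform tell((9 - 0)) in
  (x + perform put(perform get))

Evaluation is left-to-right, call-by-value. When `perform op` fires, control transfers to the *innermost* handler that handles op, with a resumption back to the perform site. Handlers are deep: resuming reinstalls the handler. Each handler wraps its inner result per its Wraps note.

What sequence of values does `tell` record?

Step-by-step:
tell(9) @ H0 ⇒ log+=9
get @ H1 ⇒ 1
put(1) @ H1 ⇒ s:=1
H0 returns (0, (9))
H1 returns ((0, (9)), 1)
= ((0, (9)), 1)

Answer: (9)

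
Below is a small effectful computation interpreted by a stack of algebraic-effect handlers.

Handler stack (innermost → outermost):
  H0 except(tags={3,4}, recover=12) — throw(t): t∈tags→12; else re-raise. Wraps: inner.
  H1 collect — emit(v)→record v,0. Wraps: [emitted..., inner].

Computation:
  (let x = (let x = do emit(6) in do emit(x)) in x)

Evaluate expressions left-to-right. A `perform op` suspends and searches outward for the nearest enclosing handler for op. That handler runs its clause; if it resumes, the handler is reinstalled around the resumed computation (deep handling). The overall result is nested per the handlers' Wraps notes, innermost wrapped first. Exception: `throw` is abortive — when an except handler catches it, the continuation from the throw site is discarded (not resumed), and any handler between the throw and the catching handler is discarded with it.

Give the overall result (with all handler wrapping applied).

Answer: [6, 0, 0]

Working:
emit(6) @ H1 ⇒ out+=6
emit(0) @ H1 ⇒ out+=0
H0 returns 0
H1 returns [6, 0, 0]
= [6, 0, 0]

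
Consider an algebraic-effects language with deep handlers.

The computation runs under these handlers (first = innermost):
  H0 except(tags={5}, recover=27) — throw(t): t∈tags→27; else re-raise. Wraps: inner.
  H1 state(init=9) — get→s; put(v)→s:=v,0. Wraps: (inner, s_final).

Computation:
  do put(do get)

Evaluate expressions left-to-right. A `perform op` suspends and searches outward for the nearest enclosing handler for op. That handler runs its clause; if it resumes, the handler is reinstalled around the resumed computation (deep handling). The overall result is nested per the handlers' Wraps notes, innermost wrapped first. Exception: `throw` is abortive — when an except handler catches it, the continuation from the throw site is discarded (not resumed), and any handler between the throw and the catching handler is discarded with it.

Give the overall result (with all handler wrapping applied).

Evaluation trace:
get @ H1 ⇒ 9
put(9) @ H1 ⇒ s:=9
H0 returns 0
H1 returns (0, 9)
= (0, 9)

Answer: (0, 9)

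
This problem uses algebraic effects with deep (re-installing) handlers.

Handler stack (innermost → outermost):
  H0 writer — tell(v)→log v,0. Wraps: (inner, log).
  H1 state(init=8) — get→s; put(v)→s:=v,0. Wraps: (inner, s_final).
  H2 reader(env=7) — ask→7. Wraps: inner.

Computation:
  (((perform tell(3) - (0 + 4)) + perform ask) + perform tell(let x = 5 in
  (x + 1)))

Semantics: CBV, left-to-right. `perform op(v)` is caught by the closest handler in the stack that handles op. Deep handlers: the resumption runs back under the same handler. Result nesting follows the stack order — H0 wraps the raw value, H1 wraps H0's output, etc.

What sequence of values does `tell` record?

Step-by-step:
tell(3) @ H0 ⇒ log+=3
ask @ H2 ⇒ 7
tell(6) @ H0 ⇒ log+=6
H0 returns (3, (3, 6))
H1 returns ((3, (3, 6)), 8)
H2 returns ((3, (3, 6)), 8)
= ((3, (3, 6)), 8)

Answer: (3, 6)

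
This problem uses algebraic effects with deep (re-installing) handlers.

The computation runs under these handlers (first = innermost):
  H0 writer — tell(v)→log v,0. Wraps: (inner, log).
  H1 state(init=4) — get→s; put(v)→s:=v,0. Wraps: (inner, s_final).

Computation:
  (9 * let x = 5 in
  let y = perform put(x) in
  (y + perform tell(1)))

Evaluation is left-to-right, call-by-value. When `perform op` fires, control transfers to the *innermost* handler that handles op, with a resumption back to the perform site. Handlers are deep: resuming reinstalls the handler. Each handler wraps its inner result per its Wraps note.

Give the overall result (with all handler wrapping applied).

Answer: ((0, (1)), 5)

Working:
put(5) @ H1 ⇒ s:=5
tell(1) @ H0 ⇒ log+=1
H0 returns (0, (1))
H1 returns ((0, (1)), 5)
= ((0, (1)), 5)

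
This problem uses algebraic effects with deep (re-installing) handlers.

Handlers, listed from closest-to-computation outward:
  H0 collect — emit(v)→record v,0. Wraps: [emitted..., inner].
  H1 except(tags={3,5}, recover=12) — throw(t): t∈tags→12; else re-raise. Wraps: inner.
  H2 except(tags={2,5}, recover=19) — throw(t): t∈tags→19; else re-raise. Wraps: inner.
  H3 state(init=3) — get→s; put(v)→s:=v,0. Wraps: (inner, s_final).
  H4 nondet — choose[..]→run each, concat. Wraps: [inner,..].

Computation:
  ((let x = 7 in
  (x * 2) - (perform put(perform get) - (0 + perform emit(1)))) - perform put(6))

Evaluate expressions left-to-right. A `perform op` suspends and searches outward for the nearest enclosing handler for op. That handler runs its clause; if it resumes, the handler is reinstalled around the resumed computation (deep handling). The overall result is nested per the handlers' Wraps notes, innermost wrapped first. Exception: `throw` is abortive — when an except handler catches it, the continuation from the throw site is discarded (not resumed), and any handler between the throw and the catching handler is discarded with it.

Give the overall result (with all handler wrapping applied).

Step-by-step:
get @ H3 ⇒ 3
put(3) @ H3 ⇒ s:=3
emit(1) @ H0 ⇒ out+=1
put(6) @ H3 ⇒ s:=6
H0 returns [1, 14]
H1 returns [1, 14]
H2 returns [1, 14]
H3 returns ([1, 14], 6)
H4 returns [([1, 14], 6)]
= [([1, 14], 6)]

Answer: [([1, 14], 6)]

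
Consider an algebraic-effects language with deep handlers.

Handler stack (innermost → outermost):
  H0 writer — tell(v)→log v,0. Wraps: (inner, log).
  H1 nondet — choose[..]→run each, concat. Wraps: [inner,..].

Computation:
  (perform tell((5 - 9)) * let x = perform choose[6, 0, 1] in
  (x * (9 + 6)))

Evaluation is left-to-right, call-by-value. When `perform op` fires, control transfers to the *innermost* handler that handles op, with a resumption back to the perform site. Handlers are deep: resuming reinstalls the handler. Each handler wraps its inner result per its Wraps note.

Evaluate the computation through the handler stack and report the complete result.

Working:
tell(-4) @ H0 ⇒ log+=-4
choose[6, 0, 1] @ H1
  branch[0] choose=6:
    H0 returns (0, (-4))
    H1 returns [(0, (-4))]
  branch[1] choose=0:
    H0 returns (0, (-4))
    H1 returns [(0, (-4))]
  branch[2] choose=1:
    H0 returns (0, (-4))
    H1 returns [(0, (-4))]
= [(0, (-4)), (0, (-4)), (0, (-4))]

Answer: [(0, (-4)), (0, (-4)), (0, (-4))]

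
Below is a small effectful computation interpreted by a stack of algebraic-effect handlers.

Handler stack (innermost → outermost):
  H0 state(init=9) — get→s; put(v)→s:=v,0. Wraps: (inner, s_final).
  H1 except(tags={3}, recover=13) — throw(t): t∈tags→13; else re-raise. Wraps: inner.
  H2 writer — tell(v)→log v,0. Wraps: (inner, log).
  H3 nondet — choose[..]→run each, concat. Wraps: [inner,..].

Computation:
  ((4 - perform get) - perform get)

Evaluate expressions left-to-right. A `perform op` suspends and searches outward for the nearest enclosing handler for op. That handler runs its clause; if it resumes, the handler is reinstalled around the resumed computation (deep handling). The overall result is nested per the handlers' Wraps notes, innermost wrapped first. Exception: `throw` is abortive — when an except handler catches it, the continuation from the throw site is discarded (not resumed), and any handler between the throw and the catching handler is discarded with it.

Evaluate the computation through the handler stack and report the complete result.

Answer: [((-14, 9), ())]

Evaluation trace:
get @ H0 ⇒ 9
get @ H0 ⇒ 9
H0 returns (-14, 9)
H1 returns (-14, 9)
H2 returns ((-14, 9), ())
H3 returns [((-14, 9), ())]
= [((-14, 9), ())]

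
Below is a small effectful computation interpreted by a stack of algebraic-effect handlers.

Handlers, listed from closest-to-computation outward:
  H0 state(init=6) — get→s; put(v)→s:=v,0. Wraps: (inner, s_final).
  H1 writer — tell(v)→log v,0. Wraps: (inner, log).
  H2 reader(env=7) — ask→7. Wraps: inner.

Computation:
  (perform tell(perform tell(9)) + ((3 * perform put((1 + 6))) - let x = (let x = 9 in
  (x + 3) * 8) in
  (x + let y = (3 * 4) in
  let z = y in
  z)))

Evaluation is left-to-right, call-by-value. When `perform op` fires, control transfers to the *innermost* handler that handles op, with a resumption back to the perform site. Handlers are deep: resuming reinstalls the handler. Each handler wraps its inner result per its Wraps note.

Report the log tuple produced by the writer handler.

Answer: (9, 0)

Step-by-step:
tell(9) @ H1 ⇒ log+=9
tell(0) @ H1 ⇒ log+=0
put(7) @ H0 ⇒ s:=7
H0 returns (-108, 7)
H1 returns ((-108, 7), (9, 0))
H2 returns ((-108, 7), (9, 0))
= ((-108, 7), (9, 0))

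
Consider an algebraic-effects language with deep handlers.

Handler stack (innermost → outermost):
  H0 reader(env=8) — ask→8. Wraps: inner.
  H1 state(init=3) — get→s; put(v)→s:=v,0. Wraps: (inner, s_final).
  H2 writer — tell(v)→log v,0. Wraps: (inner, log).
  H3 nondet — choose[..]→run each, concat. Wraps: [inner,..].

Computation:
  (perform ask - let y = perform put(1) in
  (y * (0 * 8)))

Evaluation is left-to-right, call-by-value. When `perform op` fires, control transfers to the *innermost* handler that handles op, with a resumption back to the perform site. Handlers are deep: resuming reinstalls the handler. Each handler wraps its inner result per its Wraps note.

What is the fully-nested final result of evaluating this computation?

Answer: [((8, 1), ())]

Working:
ask @ H0 ⇒ 8
put(1) @ H1 ⇒ s:=1
H0 returns 8
H1 returns (8, 1)
H2 returns ((8, 1), ())
H3 returns [((8, 1), ())]
= [((8, 1), ())]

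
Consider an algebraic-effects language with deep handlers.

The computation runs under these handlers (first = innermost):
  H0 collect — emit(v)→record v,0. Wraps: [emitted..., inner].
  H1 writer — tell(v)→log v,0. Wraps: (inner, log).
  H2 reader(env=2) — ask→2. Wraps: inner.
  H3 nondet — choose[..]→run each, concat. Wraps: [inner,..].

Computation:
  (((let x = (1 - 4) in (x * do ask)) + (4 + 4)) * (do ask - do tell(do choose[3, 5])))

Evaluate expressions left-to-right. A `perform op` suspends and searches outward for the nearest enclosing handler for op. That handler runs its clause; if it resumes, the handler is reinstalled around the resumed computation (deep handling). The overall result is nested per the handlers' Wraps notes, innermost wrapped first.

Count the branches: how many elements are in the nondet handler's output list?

Evaluation trace:
ask @ H2 ⇒ 2
ask @ H2 ⇒ 2
choose[3, 5] @ H3
  branch[0] choose=3:
    tell(3) @ H1 ⇒ log+=3
    H0 returns [4]
    H1 returns ([4], (3))
    H2 returns ([4], (3))
    H3 returns [([4], (3))]
  branch[1] choose=5:
    tell(5) @ H1 ⇒ log+=5
    H0 returns [4]
    H1 returns ([4], (5))
    H2 returns ([4], (5))
    H3 returns [([4], (5))]
= [([4], (3)), ([4], (5))]

Answer: 2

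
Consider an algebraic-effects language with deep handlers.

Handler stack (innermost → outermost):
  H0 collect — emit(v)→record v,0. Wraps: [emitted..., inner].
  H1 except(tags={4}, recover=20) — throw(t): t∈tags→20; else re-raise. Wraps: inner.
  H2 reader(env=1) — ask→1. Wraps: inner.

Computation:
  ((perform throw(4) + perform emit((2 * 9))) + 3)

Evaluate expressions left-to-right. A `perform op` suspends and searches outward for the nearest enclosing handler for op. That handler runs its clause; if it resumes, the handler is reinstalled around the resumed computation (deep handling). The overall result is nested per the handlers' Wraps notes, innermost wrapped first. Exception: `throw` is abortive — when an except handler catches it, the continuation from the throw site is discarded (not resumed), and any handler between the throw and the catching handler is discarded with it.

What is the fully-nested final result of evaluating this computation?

Answer: 20

Step-by-step:
throw(4) @ H1 caught ⇒ 20
H2 returns 20
= 20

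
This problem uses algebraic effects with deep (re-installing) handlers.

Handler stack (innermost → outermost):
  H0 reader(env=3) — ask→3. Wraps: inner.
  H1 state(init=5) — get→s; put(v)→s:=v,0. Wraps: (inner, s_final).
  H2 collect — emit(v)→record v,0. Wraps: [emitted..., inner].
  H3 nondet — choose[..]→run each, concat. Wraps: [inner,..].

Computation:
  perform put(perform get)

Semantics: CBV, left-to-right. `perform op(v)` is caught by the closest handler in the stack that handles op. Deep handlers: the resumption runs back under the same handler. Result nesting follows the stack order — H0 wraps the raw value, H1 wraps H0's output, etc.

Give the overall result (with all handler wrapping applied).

Answer: [[(0, 5)]]

Working:
get @ H1 ⇒ 5
put(5) @ H1 ⇒ s:=5
H0 returns 0
H1 returns (0, 5)
H2 returns [(0, 5)]
H3 returns [[(0, 5)]]
= [[(0, 5)]]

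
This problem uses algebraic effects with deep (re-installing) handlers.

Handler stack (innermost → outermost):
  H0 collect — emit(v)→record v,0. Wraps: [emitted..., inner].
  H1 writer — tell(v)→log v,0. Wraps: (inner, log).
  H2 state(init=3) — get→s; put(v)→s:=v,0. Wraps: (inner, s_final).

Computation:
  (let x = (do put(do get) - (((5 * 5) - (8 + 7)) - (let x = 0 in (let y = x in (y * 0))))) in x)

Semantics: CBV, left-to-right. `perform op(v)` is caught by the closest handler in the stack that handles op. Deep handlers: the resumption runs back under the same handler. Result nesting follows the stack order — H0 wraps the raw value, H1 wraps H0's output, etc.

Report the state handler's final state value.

Evaluation trace:
get @ H2 ⇒ 3
put(3) @ H2 ⇒ s:=3
H0 returns [-10]
H1 returns ([-10], ())
H2 returns (([-10], ()), 3)
= (([-10], ()), 3)

Answer: 3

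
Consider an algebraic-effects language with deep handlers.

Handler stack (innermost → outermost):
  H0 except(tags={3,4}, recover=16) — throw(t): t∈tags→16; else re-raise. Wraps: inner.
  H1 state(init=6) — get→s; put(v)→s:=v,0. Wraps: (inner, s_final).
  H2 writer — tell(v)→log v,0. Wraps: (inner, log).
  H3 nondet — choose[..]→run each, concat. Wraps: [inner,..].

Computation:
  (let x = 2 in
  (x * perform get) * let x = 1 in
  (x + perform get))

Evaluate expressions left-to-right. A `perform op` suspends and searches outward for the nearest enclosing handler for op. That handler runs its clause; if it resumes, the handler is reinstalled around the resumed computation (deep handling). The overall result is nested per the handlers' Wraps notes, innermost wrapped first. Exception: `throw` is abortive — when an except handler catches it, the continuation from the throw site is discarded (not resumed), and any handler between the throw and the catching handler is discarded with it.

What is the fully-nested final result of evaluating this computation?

Answer: [((84, 6), ())]

Step-by-step:
get @ H1 ⇒ 6
get @ H1 ⇒ 6
H0 returns 84
H1 returns (84, 6)
H2 returns ((84, 6), ())
H3 returns [((84, 6), ())]
= [((84, 6), ())]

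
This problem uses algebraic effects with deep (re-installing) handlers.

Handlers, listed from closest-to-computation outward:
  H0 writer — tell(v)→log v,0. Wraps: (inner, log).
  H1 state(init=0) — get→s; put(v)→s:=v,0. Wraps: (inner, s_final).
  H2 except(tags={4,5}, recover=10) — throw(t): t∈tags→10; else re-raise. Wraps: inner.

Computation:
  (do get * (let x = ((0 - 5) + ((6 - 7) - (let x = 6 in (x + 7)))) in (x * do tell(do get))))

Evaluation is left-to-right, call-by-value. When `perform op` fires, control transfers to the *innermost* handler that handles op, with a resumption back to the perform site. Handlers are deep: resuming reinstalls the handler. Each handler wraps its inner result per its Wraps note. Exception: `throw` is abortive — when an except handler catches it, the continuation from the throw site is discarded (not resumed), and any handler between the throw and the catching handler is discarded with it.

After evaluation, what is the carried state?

Answer: 0

Working:
get @ H1 ⇒ 0
get @ H1 ⇒ 0
tell(0) @ H0 ⇒ log+=0
H0 returns (0, (0))
H1 returns ((0, (0)), 0)
H2 returns ((0, (0)), 0)
= ((0, (0)), 0)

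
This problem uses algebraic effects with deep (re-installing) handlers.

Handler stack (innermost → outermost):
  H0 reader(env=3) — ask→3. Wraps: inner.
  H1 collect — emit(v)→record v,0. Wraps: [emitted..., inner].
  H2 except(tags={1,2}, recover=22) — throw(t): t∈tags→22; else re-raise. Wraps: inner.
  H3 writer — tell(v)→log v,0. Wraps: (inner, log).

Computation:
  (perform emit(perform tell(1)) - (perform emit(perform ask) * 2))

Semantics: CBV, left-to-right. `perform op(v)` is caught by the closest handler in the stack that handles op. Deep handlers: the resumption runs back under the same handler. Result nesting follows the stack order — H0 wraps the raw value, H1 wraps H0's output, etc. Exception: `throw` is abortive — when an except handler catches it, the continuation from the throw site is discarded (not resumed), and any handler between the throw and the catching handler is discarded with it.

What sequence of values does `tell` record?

Answer: (1)

Step-by-step:
tell(1) @ H3 ⇒ log+=1
emit(0) @ H1 ⇒ out+=0
ask @ H0 ⇒ 3
emit(3) @ H1 ⇒ out+=3
H0 returns 0
H1 returns [0, 3, 0]
H2 returns [0, 3, 0]
H3 returns ([0, 3, 0], (1))
= ([0, 3, 0], (1))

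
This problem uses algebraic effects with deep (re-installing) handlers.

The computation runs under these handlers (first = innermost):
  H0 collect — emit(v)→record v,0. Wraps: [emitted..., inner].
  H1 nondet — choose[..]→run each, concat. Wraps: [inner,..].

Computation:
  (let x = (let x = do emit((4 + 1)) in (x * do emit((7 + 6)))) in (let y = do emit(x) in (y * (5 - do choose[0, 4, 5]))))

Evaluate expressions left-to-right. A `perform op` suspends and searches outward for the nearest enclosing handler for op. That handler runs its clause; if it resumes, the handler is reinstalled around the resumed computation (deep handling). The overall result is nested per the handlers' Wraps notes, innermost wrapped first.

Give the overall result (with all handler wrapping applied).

Step-by-step:
emit(5) @ H0 ⇒ out+=5
emit(13) @ H0 ⇒ out+=13
emit(0) @ H0 ⇒ out+=0
choose[0, 4, 5] @ H1
  branch[0] choose=0:
    H0 returns [5, 13, 0, 0]
    H1 returns [[5, 13, 0, 0]]
  branch[1] choose=4:
    H0 returns [5, 13, 0, 0]
    H1 returns [[5, 13, 0, 0]]
  branch[2] choose=5:
    H0 returns [5, 13, 0, 0]
    H1 returns [[5, 13, 0, 0]]
= [[5, 13, 0, 0], [5, 13, 0, 0], [5, 13, 0, 0]]

Answer: [[5, 13, 0, 0], [5, 13, 0, 0], [5, 13, 0, 0]]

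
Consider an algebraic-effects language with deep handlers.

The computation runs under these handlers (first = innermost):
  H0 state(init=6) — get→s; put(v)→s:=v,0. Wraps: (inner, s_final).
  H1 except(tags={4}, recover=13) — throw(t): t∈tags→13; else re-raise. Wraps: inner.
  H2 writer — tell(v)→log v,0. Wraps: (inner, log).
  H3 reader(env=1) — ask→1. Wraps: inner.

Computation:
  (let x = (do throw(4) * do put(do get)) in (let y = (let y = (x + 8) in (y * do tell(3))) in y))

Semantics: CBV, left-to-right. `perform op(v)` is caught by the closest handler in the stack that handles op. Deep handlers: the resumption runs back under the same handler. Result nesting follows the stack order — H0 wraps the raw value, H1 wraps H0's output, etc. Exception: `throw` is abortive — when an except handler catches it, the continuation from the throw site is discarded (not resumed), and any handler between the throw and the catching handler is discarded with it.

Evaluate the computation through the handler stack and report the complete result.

Step-by-step:
throw(4) @ H1 caught ⇒ 13
H2 returns (13, ())
H3 returns (13, ())
= (13, ())

Answer: (13, ())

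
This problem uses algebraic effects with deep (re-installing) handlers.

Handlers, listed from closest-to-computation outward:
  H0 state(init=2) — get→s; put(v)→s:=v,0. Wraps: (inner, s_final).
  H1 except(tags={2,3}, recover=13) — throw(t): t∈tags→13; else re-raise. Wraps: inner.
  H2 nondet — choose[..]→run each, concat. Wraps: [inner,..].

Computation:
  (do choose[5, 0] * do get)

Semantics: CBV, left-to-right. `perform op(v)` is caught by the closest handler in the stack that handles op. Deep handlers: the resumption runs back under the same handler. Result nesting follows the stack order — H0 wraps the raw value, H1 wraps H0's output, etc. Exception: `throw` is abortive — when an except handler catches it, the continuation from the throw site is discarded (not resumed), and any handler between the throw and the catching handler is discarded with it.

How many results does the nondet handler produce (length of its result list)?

Evaluation trace:
choose[5, 0] @ H2
  branch[0] choose=5:
    get @ H0 ⇒ 2
    H0 returns (10, 2)
    H1 returns (10, 2)
    H2 returns [(10, 2)]
  branch[1] choose=0:
    get @ H0 ⇒ 2
    H0 returns (0, 2)
    H1 returns (0, 2)
    H2 returns [(0, 2)]
= [(10, 2), (0, 2)]

Answer: 2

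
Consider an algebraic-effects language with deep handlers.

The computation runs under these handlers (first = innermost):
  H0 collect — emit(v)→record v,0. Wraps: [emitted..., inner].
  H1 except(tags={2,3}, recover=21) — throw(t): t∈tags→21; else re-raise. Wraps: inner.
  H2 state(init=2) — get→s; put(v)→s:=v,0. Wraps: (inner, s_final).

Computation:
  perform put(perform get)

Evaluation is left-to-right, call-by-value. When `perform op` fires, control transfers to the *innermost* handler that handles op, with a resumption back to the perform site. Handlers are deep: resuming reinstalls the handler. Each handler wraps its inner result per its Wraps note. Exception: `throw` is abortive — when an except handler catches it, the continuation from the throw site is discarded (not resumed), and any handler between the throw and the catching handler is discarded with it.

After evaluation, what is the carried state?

Step-by-step:
get @ H2 ⇒ 2
put(2) @ H2 ⇒ s:=2
H0 returns [0]
H1 returns [0]
H2 returns ([0], 2)
= ([0], 2)

Answer: 2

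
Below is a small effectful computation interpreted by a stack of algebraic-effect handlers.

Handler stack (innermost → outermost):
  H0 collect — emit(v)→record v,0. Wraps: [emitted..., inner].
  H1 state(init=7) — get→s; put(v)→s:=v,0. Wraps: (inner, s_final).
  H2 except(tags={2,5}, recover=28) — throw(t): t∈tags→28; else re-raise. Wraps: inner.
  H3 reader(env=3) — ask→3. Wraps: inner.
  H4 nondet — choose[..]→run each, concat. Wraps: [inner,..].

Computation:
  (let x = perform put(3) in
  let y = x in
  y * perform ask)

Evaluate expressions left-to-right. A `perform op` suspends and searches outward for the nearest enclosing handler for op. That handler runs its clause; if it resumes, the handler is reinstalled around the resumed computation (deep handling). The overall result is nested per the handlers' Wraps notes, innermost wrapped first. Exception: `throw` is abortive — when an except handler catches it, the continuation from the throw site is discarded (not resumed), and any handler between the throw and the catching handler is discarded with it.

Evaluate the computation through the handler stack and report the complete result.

Step-by-step:
put(3) @ H1 ⇒ s:=3
ask @ H3 ⇒ 3
H0 returns [0]
H1 returns ([0], 3)
H2 returns ([0], 3)
H3 returns ([0], 3)
H4 returns [([0], 3)]
= [([0], 3)]

Answer: [([0], 3)]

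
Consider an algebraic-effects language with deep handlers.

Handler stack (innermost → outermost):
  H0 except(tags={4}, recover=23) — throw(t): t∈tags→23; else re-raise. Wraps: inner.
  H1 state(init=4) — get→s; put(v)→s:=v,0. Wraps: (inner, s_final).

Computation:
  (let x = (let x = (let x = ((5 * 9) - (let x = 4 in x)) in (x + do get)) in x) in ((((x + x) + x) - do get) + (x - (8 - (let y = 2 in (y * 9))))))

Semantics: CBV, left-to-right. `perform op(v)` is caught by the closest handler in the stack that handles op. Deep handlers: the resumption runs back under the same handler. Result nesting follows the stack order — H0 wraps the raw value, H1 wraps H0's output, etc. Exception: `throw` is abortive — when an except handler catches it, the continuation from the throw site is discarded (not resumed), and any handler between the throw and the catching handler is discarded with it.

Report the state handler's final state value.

Step-by-step:
get @ H1 ⇒ 4
get @ H1 ⇒ 4
H0 returns 186
H1 returns (186, 4)
= (186, 4)

Answer: 4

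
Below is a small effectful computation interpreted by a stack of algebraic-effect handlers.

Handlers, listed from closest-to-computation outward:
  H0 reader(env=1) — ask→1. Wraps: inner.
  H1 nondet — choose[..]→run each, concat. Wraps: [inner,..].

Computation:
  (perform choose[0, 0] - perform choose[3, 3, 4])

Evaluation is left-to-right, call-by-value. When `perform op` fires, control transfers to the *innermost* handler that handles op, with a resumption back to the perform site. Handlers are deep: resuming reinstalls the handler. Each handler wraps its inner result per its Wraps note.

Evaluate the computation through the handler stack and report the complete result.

Answer: [-3, -3, -4, -3, -3, -4]

Working:
choose[0, 0] @ H1
  branch[0] choose=0:
    choose[3, 3, 4] @ H1
      branch[0] choose=3:
        H0 returns -3
        H1 returns [-3]
      branch[1] choose=3:
        H0 returns -3
        H1 returns [-3]
      branch[2] choose=4:
        H0 returns -4
        H1 returns [-4]
  branch[1] choose=0:
    choose[3, 3, 4] @ H1
      branch[0] choose=3:
        H0 returns -3
        H1 returns [-3]
      branch[1] choose=3:
        H0 returns -3
        H1 returns [-3]
      branch[2] choose=4:
        H0 returns -4
        H1 returns [-4]
= [-3, -3, -4, -3, -3, -4]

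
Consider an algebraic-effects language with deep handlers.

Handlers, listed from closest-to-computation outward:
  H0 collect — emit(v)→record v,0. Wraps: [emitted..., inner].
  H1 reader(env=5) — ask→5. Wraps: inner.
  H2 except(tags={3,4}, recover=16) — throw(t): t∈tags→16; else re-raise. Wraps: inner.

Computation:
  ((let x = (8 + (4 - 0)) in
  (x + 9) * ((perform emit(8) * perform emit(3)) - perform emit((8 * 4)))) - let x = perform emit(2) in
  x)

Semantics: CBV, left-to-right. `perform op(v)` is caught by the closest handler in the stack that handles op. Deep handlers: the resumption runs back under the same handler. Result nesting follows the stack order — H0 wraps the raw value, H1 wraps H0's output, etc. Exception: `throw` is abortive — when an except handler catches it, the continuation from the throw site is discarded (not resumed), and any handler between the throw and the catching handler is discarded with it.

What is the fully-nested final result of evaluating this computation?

Answer: [8, 3, 32, 2, 0]

Evaluation trace:
emit(8) @ H0 ⇒ out+=8
emit(3) @ H0 ⇒ out+=3
emit(32) @ H0 ⇒ out+=32
emit(2) @ H0 ⇒ out+=2
H0 returns [8, 3, 32, 2, 0]
H1 returns [8, 3, 32, 2, 0]
H2 returns [8, 3, 32, 2, 0]
= [8, 3, 32, 2, 0]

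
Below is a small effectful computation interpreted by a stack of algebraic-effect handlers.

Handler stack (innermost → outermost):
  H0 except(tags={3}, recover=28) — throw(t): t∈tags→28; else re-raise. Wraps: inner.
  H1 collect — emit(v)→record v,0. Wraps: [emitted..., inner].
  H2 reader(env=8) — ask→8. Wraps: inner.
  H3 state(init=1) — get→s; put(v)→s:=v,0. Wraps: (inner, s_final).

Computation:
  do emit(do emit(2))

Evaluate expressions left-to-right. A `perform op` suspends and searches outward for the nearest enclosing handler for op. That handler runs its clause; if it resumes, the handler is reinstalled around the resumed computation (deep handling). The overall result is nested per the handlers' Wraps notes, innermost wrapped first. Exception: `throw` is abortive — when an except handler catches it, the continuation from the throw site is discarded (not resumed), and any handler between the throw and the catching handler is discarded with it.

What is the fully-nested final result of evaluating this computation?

Answer: ([2, 0, 0], 1)

Working:
emit(2) @ H1 ⇒ out+=2
emit(0) @ H1 ⇒ out+=0
H0 returns 0
H1 returns [2, 0, 0]
H2 returns [2, 0, 0]
H3 returns ([2, 0, 0], 1)
= ([2, 0, 0], 1)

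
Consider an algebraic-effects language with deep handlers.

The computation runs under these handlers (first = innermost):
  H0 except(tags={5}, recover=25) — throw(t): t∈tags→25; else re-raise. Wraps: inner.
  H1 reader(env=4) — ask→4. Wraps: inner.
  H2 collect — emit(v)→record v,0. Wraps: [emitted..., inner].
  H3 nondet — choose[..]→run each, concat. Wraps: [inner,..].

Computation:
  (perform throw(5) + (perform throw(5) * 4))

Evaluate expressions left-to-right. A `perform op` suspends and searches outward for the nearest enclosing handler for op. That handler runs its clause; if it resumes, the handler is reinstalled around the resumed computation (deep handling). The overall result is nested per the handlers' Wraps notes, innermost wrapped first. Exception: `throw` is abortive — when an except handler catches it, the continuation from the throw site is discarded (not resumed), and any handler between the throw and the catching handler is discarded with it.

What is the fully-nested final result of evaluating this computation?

Answer: [[25]]

Working:
throw(5) @ H0 caught ⇒ 25
H1 returns 25
H2 returns [25]
H3 returns [[25]]
= [[25]]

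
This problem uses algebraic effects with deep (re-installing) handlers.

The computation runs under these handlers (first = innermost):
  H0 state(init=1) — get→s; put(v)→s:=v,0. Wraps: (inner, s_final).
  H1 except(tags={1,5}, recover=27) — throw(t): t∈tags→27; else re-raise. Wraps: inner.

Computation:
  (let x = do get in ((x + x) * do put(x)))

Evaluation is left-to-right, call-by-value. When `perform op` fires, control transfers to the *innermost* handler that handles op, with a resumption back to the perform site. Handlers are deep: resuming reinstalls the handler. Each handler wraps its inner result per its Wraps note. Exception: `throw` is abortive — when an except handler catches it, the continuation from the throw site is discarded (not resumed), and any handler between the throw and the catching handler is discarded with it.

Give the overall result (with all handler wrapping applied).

Evaluation trace:
get @ H0 ⇒ 1
put(1) @ H0 ⇒ s:=1
H0 returns (0, 1)
H1 returns (0, 1)
= (0, 1)

Answer: (0, 1)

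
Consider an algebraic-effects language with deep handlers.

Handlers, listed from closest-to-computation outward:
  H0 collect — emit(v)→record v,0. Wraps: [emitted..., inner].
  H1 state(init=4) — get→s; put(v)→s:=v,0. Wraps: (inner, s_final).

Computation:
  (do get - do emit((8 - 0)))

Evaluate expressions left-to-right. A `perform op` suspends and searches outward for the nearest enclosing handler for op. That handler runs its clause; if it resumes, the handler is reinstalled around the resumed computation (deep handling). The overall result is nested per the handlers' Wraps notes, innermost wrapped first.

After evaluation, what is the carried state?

Evaluation trace:
get @ H1 ⇒ 4
emit(8) @ H0 ⇒ out+=8
H0 returns [8, 4]
H1 returns ([8, 4], 4)
= ([8, 4], 4)

Answer: 4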